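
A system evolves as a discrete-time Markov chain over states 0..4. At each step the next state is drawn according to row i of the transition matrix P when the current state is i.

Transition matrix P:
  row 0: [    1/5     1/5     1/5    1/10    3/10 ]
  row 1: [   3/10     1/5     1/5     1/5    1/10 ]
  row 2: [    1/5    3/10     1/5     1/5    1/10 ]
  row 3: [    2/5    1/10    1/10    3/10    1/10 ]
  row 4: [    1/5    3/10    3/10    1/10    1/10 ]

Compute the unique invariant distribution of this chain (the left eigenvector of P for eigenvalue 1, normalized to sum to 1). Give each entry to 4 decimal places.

Balance equations π_j = Σ_i π_i·P[i][j]:
  π_0 = 1/5·π_0 + 3/10·π_1 + 1/5·π_2 + 2/5·π_3 + 1/5·π_4
  π_1 = 1/5·π_0 + 1/5·π_1 + 3/10·π_2 + 1/10·π_3 + 3/10·π_4
  π_2 = 1/5·π_0 + 1/5·π_1 + 1/5·π_2 + 1/10·π_3 + 3/10·π_4
  π_3 = 1/10·π_0 + 1/5·π_1 + 1/5·π_2 + 3/10·π_3 + 1/10·π_4
  normalize: π_0 + π_1 + π_2 + π_3 + π_4 = 1
Solving the linear system gives exactly π = [263/1023, 101/465, 202/1023, 603/3410, 1549/10230].

π = [0.2571, 0.2172, 0.1975, 0.1768, 0.1514]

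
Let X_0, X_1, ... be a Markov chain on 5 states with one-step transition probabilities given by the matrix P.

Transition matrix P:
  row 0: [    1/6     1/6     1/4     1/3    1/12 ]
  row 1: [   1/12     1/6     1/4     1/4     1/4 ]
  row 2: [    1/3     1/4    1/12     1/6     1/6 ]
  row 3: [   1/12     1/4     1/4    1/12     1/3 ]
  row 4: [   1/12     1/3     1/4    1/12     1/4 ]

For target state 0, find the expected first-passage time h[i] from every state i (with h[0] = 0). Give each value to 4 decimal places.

h = [0.0000, 7.3043, 5.7391, 7.3043, 7.3043]

First-step conditioning: h[0] = 0; for i ≠ 0, h[i] = 1 + Σ_k P[i][k]·h[k].
  h[1] = 1 + 1/6·h[1] + 1/4·h[2] + 1/4·h[3] + 1/4·h[4]
  h[2] = 1 + 1/4·h[1] + 1/12·h[2] + 1/6·h[3] + 1/6·h[4]
  h[3] = 1 + 1/4·h[1] + 1/4·h[2] + 1/12·h[3] + 1/3·h[4]
  h[4] = 1 + 1/3·h[1] + 1/4·h[2] + 1/12·h[3] + 1/4·h[4]
Solving the 4×4 linear system over states ≠ 0 gives exactly h = [0, 168/23, 132/23, 168/23, 168/23] (h[0] = 0 is the target).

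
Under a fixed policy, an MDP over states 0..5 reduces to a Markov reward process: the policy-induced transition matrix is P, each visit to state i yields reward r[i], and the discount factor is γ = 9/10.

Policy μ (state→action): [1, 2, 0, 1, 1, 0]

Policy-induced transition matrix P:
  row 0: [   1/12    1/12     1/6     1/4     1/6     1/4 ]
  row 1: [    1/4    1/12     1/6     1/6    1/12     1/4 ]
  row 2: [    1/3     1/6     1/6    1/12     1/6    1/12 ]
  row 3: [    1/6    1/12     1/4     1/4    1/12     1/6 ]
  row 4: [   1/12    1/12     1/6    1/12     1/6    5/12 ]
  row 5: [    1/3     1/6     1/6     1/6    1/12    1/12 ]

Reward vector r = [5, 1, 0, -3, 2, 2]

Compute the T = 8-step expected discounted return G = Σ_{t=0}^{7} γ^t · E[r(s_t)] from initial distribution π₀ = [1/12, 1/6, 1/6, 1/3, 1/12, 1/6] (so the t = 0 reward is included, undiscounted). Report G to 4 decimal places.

t=0: π = [0.0833, 0.1667, 0.1667, 0.3333, 0.0833, 0.1667], E[r] = 0.0833, γ^t·E[r] = 0.083333, running G = 0.083333
t=1: π = [0.2222, 0.1111, 0.1944, 0.1806, 0.1111, 0.1806], E[r] = 1.2639, γ^t·E[r] = 1.137500, running G = 1.220833
t=2: π = [0.2106, 0.1146, 0.1817, 0.1748, 0.1273, 0.1910], E[r] = 1.2801, γ^t·E[r] = 1.036875, running G = 2.257708
t=3: π = [0.2102, 0.1144, 0.1812, 0.1730, 0.1266, 0.1945], E[r] = 1.2885, γ^t·E[r] = 0.939305, running G = 3.197013
t=4: π = [0.2108, 0.1146, 0.1811, 0.1729, 0.1265, 0.1941], E[r] = 1.2907, γ^t·E[r] = 0.846856, running G = 4.043869
t=5: π = [0.2106, 0.1146, 0.1811, 0.1730, 0.1265, 0.1941], E[r] = 1.2901, γ^t·E[r] = 0.761801, running G = 4.805671
t=6: π = [0.2107, 0.1146, 0.1811, 0.1730, 0.1265, 0.1941], E[r] = 1.2902, γ^t·E[r] = 0.685656, running G = 5.491326
t=7: π = [0.2107, 0.1146, 0.1811, 0.1730, 0.1265, 0.1941], E[r] = 1.2902, γ^t·E[r] = 0.617086, running G = 6.108412

G = 6.1084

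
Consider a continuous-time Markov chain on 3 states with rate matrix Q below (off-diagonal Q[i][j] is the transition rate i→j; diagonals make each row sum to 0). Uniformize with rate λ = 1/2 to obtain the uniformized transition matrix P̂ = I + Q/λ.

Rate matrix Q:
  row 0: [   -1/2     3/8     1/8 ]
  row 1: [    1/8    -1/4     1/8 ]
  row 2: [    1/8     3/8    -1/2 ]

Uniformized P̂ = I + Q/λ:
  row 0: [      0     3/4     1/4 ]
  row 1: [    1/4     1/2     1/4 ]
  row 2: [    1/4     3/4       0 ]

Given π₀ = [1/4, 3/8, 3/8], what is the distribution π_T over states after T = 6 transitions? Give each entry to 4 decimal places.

π = [0.2000, 0.5999, 0.2000]

t=0: π = [0.2500, 0.3750, 0.3750]
t=1: π = [0.1875, 0.6563, 0.1563]
t=2: π = [0.2031, 0.5859, 0.2109]
t=3: π = [0.1992, 0.6035, 0.1973]
t=4: π = [0.2002, 0.5991, 0.2007]
t=5: π = [0.2000, 0.6002, 0.1998]
t=6: π = [0.2000, 0.5999, 0.2000]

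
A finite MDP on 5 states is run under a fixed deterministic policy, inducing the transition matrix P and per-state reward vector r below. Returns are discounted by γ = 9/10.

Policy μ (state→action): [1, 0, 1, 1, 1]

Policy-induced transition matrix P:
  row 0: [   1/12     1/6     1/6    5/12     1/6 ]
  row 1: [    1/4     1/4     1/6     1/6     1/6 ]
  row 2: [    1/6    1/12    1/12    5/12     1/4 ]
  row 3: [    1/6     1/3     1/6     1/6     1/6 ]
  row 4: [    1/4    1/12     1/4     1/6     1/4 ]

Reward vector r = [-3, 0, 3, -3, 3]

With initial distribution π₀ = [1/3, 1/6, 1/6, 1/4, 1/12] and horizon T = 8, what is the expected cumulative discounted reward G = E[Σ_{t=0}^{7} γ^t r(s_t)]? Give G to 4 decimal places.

G = -2.0995

t=0: π = [0.3333, 0.1667, 0.1667, 0.2500, 0.0833], E[r] = -1.0000, γ^t·E[r] = -1.000000, running G = -1.000000
t=1: π = [0.1597, 0.2014, 0.1597, 0.2917, 0.1875], E[r] = -0.3125, γ^t·E[r] = -0.281250, running G = -1.281250
t=2: π = [0.1858, 0.2031, 0.1690, 0.2465, 0.1956], E[r] = -0.2031, γ^t·E[r] = -0.164531, running G = -1.445781
t=3: π = [0.1844, 0.1943, 0.1689, 0.2554, 0.1970], E[r] = -0.2215, γ^t·E[r] = -0.161473, running G = -1.607254
t=4: π = [0.1839, 0.1949, 0.1690, 0.2550, 0.1972], E[r] = -0.2182, γ^t·E[r] = -0.143150, running G = -1.750404
t=5: π = [0.1840, 0.1949, 0.1690, 0.2549, 0.1972], E[r] = -0.2182, γ^t·E[r] = -0.128819, running G = -1.879223
t=6: π = [0.1840, 0.1949, 0.1690, 0.2549, 0.1972], E[r] = -0.2182, γ^t·E[r] = -0.115958, running G = -1.995181
t=7: π = [0.1840, 0.1949, 0.1690, 0.2549, 0.1972], E[r] = -0.2182, γ^t·E[r] = -0.104358, running G = -2.099538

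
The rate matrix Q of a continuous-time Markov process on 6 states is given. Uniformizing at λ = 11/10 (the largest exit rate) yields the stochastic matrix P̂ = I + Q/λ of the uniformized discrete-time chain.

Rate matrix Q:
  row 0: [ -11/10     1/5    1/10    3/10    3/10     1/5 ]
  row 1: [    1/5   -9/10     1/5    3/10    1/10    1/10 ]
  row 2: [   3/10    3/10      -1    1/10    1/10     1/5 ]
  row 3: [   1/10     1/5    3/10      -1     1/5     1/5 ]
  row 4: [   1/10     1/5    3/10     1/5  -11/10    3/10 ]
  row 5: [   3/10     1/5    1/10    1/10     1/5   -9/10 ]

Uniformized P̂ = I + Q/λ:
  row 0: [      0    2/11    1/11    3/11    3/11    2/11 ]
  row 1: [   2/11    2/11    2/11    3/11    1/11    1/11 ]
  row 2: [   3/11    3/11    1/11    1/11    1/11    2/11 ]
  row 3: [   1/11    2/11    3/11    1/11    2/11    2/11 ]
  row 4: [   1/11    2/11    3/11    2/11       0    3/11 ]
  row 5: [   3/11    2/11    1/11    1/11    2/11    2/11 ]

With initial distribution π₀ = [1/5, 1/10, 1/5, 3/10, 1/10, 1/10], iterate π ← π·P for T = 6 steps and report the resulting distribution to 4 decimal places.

t=0: π = [0.2000, 0.1000, 0.2000, 0.3000, 0.1000, 0.1000]
t=1: π = [0.1364, 0.2000, 0.1727, 0.1545, 0.1545, 0.1818]
t=2: π = [0.1612, 0.1975, 0.1653, 0.1661, 0.1322, 0.1777]
t=3: π = [0.1566, 0.1968, 0.1631, 0.1681, 0.1394, 0.1759]
t=4: π = [0.1562, 0.1966, 0.1647, 0.1678, 0.1380, 0.1766]
t=5: π = [0.1566, 0.1968, 0.1644, 0.1676, 0.1381, 0.1765]
t=6: π = [0.1565, 0.1968, 0.1644, 0.1677, 0.1381, 0.1765]

π = [0.1565, 0.1968, 0.1644, 0.1677, 0.1381, 0.1765]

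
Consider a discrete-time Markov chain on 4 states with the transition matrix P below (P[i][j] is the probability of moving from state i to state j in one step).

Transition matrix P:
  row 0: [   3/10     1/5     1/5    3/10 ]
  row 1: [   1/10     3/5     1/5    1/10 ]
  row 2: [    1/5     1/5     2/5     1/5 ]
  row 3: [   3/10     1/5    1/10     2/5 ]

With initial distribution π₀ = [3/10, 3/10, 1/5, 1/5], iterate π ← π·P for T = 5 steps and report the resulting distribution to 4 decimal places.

π = [0.2115, 0.3330, 0.2205, 0.2350]

t=0: π = [0.3000, 0.3000, 0.2000, 0.2000]
t=1: π = [0.2200, 0.3200, 0.2200, 0.2400]
t=2: π = [0.2140, 0.3280, 0.2200, 0.2380]
t=3: π = [0.2124, 0.3312, 0.2202, 0.2362]
t=4: π = [0.2117, 0.3325, 0.2204, 0.2354]
t=5: π = [0.2115, 0.3330, 0.2205, 0.2350]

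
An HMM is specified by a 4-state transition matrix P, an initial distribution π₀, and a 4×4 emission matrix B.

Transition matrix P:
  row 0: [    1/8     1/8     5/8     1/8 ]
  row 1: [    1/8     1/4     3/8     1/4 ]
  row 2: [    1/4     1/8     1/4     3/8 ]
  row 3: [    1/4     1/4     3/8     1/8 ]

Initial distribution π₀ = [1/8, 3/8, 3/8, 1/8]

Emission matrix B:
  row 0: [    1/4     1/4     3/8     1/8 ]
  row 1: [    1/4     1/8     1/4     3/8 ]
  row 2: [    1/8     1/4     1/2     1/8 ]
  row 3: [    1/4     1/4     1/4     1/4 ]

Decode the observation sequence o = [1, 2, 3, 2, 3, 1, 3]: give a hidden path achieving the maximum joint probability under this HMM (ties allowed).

path = [2, 2, 3, 2, 3, 2, 3]

t=0: δ = [3.125e-02, 4.688e-02, 9.375e-02, 3.125e-02]  (obs o_0=1)
t=1: δ = [8.789e-03, 2.930e-03, 1.172e-02, 8.789e-03]  ψ = [2, 1, 2, 2]  (obs o_1=2)
t=2: δ = [3.662e-04, 8.240e-04, 6.866e-04, 1.099e-03]  ψ = [2, 3, 0, 2]  (obs o_2=3)
t=3: δ = [1.030e-04, 6.866e-05, 2.060e-04, 6.437e-05]  ψ = [3, 3, 3, 2]  (obs o_3=2)
t=4: δ = [6.437e-06, 9.656e-06, 8.047e-06, 1.931e-05]  ψ = [2, 2, 0, 2]  (obs o_4=3)
t=5: δ = [1.207e-06, 6.035e-07, 1.810e-06, 7.544e-07]  ψ = [3, 3, 3, 2]  (obs o_5=1)
t=6: δ = [5.658e-08, 8.487e-08, 9.430e-08, 1.697e-07]  ψ = [2, 2, 0, 2]  (obs o_6=3)
backtrack: best end state = 3; path = [2, 2, 3, 2, 3, 2, 3]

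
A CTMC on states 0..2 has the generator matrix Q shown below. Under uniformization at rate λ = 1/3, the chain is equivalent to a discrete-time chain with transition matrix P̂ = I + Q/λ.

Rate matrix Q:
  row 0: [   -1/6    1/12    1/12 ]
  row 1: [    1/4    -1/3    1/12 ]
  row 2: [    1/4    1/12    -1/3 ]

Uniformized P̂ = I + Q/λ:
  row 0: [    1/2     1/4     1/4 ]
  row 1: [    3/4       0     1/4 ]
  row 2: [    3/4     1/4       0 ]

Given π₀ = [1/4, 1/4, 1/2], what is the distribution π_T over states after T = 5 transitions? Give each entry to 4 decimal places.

π = [0.6003, 0.2000, 0.1997]

t=0: π = [0.2500, 0.2500, 0.5000]
t=1: π = [0.6875, 0.1875, 0.1250]
t=2: π = [0.5781, 0.2031, 0.2188]
t=3: π = [0.6055, 0.1992, 0.1953]
t=4: π = [0.5986, 0.2002, 0.2012]
t=5: π = [0.6003, 0.2000, 0.1997]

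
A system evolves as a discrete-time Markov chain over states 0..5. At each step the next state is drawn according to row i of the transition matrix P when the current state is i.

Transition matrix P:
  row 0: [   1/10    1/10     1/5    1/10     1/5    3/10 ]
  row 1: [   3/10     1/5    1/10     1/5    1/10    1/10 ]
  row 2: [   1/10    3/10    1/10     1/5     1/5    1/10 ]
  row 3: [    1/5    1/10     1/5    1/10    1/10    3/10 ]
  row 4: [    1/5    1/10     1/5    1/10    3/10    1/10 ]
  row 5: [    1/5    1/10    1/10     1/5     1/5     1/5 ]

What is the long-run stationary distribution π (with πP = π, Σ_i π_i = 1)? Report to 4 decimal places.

Balance equations π_j = Σ_i π_i·P[i][j]:
  π_0 = 1/10·π_0 + 3/10·π_1 + 1/10·π_2 + 1/5·π_3 + 1/5·π_4 + 1/5·π_5
  π_1 = 1/10·π_0 + 1/5·π_1 + 3/10·π_2 + 1/10·π_3 + 1/10·π_4 + 1/10·π_5
  π_2 = 1/5·π_0 + 1/10·π_1 + 1/10·π_2 + 1/5·π_3 + 1/5·π_4 + 1/10·π_5
  π_3 = 1/10·π_0 + 1/5·π_1 + 1/5·π_2 + 1/10·π_3 + 1/10·π_4 + 1/5·π_5
  π_4 = 1/5·π_0 + 1/10·π_1 + 1/5·π_2 + 1/10·π_3 + 3/10·π_4 + 1/5·π_5
  normalize: π_0 + π_1 + π_2 + π_3 + π_4 + π_5 = 1
Solving the linear system gives exactly π = [8866/48935, 7089/48935, 7433/48935, 2899/19574, 18563/97870, 9018/48935].

π = [0.1812, 0.1449, 0.1519, 0.1481, 0.1897, 0.1843]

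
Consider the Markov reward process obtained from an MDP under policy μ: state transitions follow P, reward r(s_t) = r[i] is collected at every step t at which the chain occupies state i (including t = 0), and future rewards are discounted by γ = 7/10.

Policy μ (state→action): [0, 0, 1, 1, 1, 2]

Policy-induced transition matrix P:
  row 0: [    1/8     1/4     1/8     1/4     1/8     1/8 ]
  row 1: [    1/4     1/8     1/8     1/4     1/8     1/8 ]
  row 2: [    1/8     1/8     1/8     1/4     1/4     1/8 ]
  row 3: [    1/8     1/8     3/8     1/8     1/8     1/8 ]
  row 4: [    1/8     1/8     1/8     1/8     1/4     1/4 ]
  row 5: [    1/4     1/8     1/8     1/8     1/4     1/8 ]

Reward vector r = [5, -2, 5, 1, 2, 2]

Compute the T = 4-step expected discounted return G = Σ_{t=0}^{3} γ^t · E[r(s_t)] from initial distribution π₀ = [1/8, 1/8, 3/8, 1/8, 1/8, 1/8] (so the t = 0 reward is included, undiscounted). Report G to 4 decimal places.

t=0: π = [0.1250, 0.1250, 0.3750, 0.1250, 0.1250, 0.1250], E[r] = 2.8750, γ^t·E[r] = 2.875000, running G = 2.875000
t=1: π = [0.1563, 0.1406, 0.1563, 0.2031, 0.2031, 0.1406], E[r] = 2.1719, γ^t·E[r] = 1.520313, running G = 4.395313
t=2: π = [0.1602, 0.1445, 0.1758, 0.1816, 0.1875, 0.1504], E[r] = 2.2480, γ^t·E[r] = 1.101543, running G = 5.496855
t=3: π = [0.1619, 0.1450, 0.1704, 0.1851, 0.1892, 0.1484], E[r] = 2.2317, γ^t·E[r] = 0.765469, running G = 6.262325

G = 6.2623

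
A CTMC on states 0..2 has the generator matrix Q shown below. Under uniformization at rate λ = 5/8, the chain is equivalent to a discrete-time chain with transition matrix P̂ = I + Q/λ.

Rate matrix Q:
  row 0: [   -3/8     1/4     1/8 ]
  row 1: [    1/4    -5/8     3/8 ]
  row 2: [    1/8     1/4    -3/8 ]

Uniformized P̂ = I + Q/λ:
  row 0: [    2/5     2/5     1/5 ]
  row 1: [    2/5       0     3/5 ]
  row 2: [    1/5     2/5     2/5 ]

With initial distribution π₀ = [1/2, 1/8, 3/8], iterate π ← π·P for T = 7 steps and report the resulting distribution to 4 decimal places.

π = [0.3213, 0.2860, 0.3927]

t=0: π = [0.5000, 0.1250, 0.3750]
t=1: π = [0.3250, 0.3500, 0.3250]
t=2: π = [0.3350, 0.2600, 0.4050]
t=3: π = [0.3190, 0.2960, 0.3850]
t=4: π = [0.3230, 0.2816, 0.3954]
t=5: π = [0.3209, 0.2874, 0.3917]
t=6: π = [0.3217, 0.2851, 0.3933]
t=7: π = [0.3213, 0.2860, 0.3927]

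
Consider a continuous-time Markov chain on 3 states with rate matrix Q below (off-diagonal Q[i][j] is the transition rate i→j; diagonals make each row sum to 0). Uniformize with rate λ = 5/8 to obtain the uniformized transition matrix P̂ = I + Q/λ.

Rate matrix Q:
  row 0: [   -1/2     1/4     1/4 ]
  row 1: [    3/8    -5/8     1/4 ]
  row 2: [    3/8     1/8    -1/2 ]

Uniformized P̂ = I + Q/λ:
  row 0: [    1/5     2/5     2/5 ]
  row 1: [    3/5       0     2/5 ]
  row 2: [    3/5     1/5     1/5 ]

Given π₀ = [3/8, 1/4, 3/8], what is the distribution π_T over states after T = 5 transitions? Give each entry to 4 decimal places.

π = [0.4291, 0.2376, 0.3333]

t=0: π = [0.3750, 0.2500, 0.3750]
t=1: π = [0.4500, 0.2250, 0.3250]
t=2: π = [0.4200, 0.2450, 0.3350]
t=3: π = [0.4320, 0.2350, 0.3330]
t=4: π = [0.4272, 0.2394, 0.3334]
t=5: π = [0.4291, 0.2376, 0.3333]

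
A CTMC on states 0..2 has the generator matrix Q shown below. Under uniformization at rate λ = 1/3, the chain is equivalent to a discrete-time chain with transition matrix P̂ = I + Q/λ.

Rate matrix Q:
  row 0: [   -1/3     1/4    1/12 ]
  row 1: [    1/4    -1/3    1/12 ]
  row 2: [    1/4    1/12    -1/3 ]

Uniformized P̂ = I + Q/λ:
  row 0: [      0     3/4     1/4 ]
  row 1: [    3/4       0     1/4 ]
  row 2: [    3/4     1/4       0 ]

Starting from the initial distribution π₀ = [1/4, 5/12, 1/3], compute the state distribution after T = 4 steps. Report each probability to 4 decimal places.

π = [0.3721, 0.4274, 0.2005]

t=0: π = [0.2500, 0.4167, 0.3333]
t=1: π = [0.5625, 0.2708, 0.1667]
t=2: π = [0.3281, 0.4635, 0.2083]
t=3: π = [0.5039, 0.2982, 0.1979]
t=4: π = [0.3721, 0.4274, 0.2005]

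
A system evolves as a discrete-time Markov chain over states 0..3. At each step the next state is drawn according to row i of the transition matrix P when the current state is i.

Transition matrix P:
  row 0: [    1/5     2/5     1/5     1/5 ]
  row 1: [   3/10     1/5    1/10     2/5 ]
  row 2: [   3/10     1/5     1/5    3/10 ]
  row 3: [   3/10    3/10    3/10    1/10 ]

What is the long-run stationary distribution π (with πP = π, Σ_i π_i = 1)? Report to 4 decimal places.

Balance equations π_j = Σ_i π_i·P[i][j]:
  π_0 = 1/5·π_0 + 3/10·π_1 + 3/10·π_2 + 3/10·π_3
  π_1 = 2/5·π_0 + 1/5·π_1 + 1/5·π_2 + 3/10·π_3
  π_2 = 1/5·π_0 + 1/10·π_1 + 1/5·π_2 + 3/10·π_3
  normalize: π_0 + π_1 + π_2 + π_3 = 1
Solving the linear system gives exactly π = [3/11, 366/1309, 258/1309, 328/1309].

π = [0.2727, 0.2796, 0.1971, 0.2506]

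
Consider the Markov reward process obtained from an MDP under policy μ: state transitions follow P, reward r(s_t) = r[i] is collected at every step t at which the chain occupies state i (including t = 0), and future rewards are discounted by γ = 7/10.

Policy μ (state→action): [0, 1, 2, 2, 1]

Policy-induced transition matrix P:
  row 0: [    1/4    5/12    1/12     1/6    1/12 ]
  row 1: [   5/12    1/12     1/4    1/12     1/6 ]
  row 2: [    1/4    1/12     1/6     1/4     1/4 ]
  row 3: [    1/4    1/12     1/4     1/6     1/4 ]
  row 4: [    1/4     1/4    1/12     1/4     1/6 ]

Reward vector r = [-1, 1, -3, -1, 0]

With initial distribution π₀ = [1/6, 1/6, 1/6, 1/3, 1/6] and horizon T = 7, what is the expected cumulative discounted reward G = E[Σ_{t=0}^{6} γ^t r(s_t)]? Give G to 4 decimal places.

G = -2.4123

t=0: π = [0.1667, 0.1667, 0.1667, 0.3333, 0.1667], E[r] = -0.8333, γ^t·E[r] = -0.833333, running G = -0.833333
t=1: π = [0.2778, 0.1667, 0.1806, 0.1806, 0.1944], E[r] = -0.8333, γ^t·E[r] = -0.583333, running G = -1.416667
t=2: π = [0.2778, 0.2083, 0.1563, 0.1840, 0.1736], E[r] = -0.7222, γ^t·E[r] = -0.353889, running G = -1.770556
t=3: π = [0.2847, 0.2049, 0.1617, 0.1768, 0.1719], E[r] = -0.7419, γ^t·E[r] = -0.254471, running G = -2.025027
t=4: π = [0.2841, 0.2069, 0.1604, 0.1774, 0.1712], E[r] = -0.7359, γ^t·E[r] = -0.176694, running G = -2.201721
t=5: π = [0.2845, 0.2066, 0.1607, 0.1771, 0.1711], E[r] = -0.7372, γ^t·E[r] = -0.123903, running G = -2.325624
t=6: π = [0.2844, 0.2067, 0.1607, 0.1771, 0.1711], E[r] = -0.7369, γ^t·E[r] = -0.086691, running G = -2.412314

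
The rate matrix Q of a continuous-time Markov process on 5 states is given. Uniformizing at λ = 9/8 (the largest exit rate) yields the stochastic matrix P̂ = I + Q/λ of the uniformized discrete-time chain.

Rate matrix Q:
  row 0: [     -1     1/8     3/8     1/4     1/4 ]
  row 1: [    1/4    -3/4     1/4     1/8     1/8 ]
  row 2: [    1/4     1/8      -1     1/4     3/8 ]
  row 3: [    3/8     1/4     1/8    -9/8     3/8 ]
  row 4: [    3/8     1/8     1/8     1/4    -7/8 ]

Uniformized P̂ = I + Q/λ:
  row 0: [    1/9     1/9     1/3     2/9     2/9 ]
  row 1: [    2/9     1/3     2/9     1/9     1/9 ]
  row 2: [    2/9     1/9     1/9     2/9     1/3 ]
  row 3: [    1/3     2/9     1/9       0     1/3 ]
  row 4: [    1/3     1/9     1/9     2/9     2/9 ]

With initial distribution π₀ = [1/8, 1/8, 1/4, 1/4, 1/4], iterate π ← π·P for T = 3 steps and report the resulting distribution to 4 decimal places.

π = [0.2409, 0.1667, 0.1826, 0.1662, 0.2437]

t=0: π = [0.1250, 0.1250, 0.2500, 0.2500, 0.2500]
t=1: π = [0.2639, 0.1667, 0.1528, 0.1528, 0.2639]
t=2: π = [0.2392, 0.1651, 0.1883, 0.1698, 0.2377]
t=3: π = [0.2409, 0.1667, 0.1826, 0.1662, 0.2437]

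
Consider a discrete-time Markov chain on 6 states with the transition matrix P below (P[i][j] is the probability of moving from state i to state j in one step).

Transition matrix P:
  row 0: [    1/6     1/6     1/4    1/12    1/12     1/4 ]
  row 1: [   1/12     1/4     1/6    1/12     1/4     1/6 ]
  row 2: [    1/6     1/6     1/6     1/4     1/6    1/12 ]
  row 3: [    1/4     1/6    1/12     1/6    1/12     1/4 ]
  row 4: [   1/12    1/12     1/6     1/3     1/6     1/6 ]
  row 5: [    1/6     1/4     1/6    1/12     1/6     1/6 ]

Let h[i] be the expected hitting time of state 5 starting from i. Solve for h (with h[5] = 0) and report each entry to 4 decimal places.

First-step conditioning: h[5] = 0; for i ≠ 5, h[i] = 1 + Σ_k P[i][k]·h[k].
  h[0] = 1 + 1/6·h[0] + 1/6·h[1] + 1/4·h[2] + 1/12·h[3] + 1/12·h[4]
  h[1] = 1 + 1/12·h[0] + 1/4·h[1] + 1/6·h[2] + 1/12·h[3] + 1/4·h[4]
  h[2] = 1 + 1/6·h[0] + 1/6·h[1] + 1/6·h[2] + 1/4·h[3] + 1/6·h[4]
  h[3] = 1 + 1/4·h[0] + 1/6·h[1] + 1/12·h[2] + 1/6·h[3] + 1/12·h[4]
  h[4] = 1 + 1/12·h[0] + 1/12·h[1] + 1/6·h[2] + 1/3·h[3] + 1/6·h[4]
Solving the 5×5 linear system over states ≠ 5 gives exactly h = [219084/42503, 238368/42503, 252876/42503, 212940/42503, 232500/42503, 0] (h[5] = 0 is the target).

h = [5.1546, 5.6083, 5.9496, 5.0100, 5.4702, 0.0000]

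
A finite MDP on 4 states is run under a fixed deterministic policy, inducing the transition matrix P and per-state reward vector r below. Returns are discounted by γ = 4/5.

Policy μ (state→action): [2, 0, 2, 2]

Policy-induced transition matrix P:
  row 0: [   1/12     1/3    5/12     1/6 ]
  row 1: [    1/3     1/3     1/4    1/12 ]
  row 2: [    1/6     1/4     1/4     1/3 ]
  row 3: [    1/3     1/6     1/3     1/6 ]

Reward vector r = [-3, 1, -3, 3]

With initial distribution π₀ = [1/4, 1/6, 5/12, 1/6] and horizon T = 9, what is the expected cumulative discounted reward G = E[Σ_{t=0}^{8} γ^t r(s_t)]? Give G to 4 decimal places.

t=0: π = [0.2500, 0.1667, 0.4167, 0.1667], E[r] = -1.3333, γ^t·E[r] = -1.333333, running G = -1.333333
t=1: π = [0.2014, 0.2708, 0.3056, 0.2222], E[r] = -0.5833, γ^t·E[r] = -0.466667, running G = -1.800000
t=2: π = [0.2321, 0.2708, 0.3021, 0.1950], E[r] = -0.7465, γ^t·E[r] = -0.477778, running G = -2.277778
t=3: π = [0.2250, 0.2757, 0.3049, 0.1944], E[r] = -0.7307, γ^t·E[r] = -0.374123, running G = -2.651901
t=4: π = [0.2263, 0.2755, 0.3037, 0.1945], E[r] = -0.7308, γ^t·E[r] = -0.299351, running G = -2.951253
t=5: π = [0.2261, 0.2756, 0.3039, 0.1943], E[r] = -0.7316, γ^t·E[r] = -0.239743, running G = -3.190995
t=6: π = [0.2261, 0.2756, 0.3039, 0.1944], E[r] = -0.7314, γ^t·E[r] = -0.191733, running G = -3.382728
t=7: π = [0.2262, 0.2756, 0.3039, 0.1943], E[r] = -0.7315, γ^t·E[r] = -0.153397, running G = -3.536126
t=8: π = [0.2261, 0.2756, 0.3039, 0.1943], E[r] = -0.7314, γ^t·E[r] = -0.122717, running G = -3.658842

G = -3.6588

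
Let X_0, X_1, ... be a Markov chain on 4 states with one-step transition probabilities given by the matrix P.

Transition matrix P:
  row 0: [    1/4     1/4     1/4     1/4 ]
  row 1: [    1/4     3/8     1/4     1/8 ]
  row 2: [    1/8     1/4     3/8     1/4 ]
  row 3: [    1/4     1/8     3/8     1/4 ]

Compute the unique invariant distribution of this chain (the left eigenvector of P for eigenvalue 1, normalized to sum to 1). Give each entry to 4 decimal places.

Balance equations π_j = Σ_i π_i·P[i][j]:
  π_0 = 1/4·π_0 + 1/4·π_1 + 1/8·π_2 + 1/4·π_3
  π_1 = 1/4·π_0 + 3/8·π_1 + 1/4·π_2 + 1/8·π_3
  π_2 = 1/4·π_0 + 1/4·π_1 + 3/8·π_2 + 3/8·π_3
  normalize: π_0 + π_1 + π_2 + π_3 = 1
Solving the linear system gives exactly π = [81/385, 14/55, 122/385, 12/55].

π = [0.2104, 0.2545, 0.3169, 0.2182]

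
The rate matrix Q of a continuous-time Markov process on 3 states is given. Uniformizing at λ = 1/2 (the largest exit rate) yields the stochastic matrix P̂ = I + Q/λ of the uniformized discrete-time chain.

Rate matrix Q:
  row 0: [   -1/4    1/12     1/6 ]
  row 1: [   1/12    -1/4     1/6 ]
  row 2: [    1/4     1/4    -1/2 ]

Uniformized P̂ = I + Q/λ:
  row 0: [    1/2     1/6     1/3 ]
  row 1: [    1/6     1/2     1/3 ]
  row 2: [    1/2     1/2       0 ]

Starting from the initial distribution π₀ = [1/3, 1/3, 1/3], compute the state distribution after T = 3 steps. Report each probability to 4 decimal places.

π = [0.3765, 0.3765, 0.2469]

t=0: π = [0.3333, 0.3333, 0.3333]
t=1: π = [0.3889, 0.3889, 0.2222]
t=2: π = [0.3704, 0.3704, 0.2593]
t=3: π = [0.3765, 0.3765, 0.2469]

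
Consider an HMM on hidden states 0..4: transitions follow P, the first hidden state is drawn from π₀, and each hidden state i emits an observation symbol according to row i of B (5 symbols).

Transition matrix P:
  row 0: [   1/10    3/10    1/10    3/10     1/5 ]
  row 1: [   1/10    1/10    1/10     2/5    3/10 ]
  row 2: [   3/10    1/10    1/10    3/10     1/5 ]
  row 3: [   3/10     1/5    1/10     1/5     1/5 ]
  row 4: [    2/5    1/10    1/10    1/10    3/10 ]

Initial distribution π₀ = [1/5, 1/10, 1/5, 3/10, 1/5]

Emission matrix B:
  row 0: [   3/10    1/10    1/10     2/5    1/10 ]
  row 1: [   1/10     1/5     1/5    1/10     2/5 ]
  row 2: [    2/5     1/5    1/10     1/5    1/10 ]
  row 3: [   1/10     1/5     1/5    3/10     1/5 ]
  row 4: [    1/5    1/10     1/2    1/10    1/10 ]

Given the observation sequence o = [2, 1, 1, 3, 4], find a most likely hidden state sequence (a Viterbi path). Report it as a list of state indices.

t=0: δ = [2.000e-02, 2.000e-02, 2.000e-02, 6.000e-02, 1.000e-01]  (obs o_0=2)
t=1: δ = [4.000e-03, 2.400e-03, 2.000e-03, 2.400e-03, 3.000e-03]  ψ = [4, 3, 4, 3, 4]  (obs o_1=1)
t=2: δ = [1.200e-04, 2.400e-04, 8.000e-05, 2.400e-04, 9.000e-05]  ψ = [4, 0, 0, 0, 4]  (obs o_2=1)
t=3: δ = [2.880e-05, 4.800e-06, 4.800e-06, 2.880e-05, 7.200e-06]  ψ = [3, 3, 1, 1, 1]  (obs o_3=3)
t=4: δ = [8.640e-07, 3.456e-06, 2.880e-07, 1.728e-06, 5.760e-07]  ψ = [3, 0, 0, 0, 0]  (obs o_4=4)
backtrack: best end state = 1; path = [4, 0, 3, 0, 1]

path = [4, 0, 3, 0, 1]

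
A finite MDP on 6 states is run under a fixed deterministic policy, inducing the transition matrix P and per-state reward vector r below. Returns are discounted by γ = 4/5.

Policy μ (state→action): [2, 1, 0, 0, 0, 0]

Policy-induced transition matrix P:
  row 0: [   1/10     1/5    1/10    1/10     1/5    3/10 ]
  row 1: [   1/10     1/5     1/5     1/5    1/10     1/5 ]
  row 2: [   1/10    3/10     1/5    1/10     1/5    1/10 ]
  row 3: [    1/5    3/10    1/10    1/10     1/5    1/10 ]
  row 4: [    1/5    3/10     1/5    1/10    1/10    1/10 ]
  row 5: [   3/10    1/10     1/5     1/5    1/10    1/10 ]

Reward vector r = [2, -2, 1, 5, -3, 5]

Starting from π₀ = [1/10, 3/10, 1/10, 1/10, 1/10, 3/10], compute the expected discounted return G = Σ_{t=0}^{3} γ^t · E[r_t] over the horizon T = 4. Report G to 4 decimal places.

G = 3.6359

t=0: π = [0.1000, 0.3000, 0.1000, 0.1000, 0.1000, 0.3000], E[r] = 1.4000, γ^t·E[r] = 1.400000, running G = 1.400000
t=1: π = [0.1800, 0.2000, 0.1800, 0.1600, 0.1300, 0.1500], E[r] = 1.3000, γ^t·E[r] = 1.040000, running G = 2.440000
t=2: π = [0.1590, 0.2320, 0.1660, 0.1350, 0.1520, 0.1560], E[r] = 1.0190, γ^t·E[r] = 0.652160, running G = 3.092160
t=3: π = [0.1599, 0.2297, 0.1706, 0.1388, 0.1460, 0.1550], E[r] = 1.0620, γ^t·E[r] = 0.543744, running G = 3.635904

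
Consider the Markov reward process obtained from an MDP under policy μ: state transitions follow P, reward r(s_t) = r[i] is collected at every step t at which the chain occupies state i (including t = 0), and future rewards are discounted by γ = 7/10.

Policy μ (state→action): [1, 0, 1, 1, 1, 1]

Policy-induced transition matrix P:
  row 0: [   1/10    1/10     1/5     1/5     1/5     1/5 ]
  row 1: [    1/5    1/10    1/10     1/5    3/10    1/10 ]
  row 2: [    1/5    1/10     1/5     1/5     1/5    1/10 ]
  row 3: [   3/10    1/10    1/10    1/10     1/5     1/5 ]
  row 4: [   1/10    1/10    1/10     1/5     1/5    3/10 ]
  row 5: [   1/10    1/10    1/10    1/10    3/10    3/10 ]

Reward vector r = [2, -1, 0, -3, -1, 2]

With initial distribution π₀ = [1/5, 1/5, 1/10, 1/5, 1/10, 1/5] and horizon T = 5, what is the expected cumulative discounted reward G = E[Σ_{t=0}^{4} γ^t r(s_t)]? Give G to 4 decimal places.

G = -0.2260

t=0: π = [0.2000, 0.2000, 0.1000, 0.2000, 0.1000, 0.2000], E[r] = -0.1000, γ^t·E[r] = -0.100000, running G = -0.100000
t=1: π = [0.1700, 0.1000, 0.1300, 0.1600, 0.2400, 0.2000], E[r] = -0.0800, γ^t·E[r] = -0.056000, running G = -0.156000
t=2: π = [0.1550, 0.1000, 0.1300, 0.1640, 0.2300, 0.2210], E[r] = -0.0700, γ^t·E[r] = -0.034300, running G = -0.190300
t=3: π = [0.1558, 0.1000, 0.1285, 0.1615, 0.2321, 0.2221], E[r] = -0.0608, γ^t·E[r] = -0.020854, running G = -0.211154
t=4: π = [0.1552, 0.1000, 0.1284, 0.1616, 0.2322, 0.2226], E[r] = -0.0617, γ^t·E[r] = -0.014812, running G = -0.225966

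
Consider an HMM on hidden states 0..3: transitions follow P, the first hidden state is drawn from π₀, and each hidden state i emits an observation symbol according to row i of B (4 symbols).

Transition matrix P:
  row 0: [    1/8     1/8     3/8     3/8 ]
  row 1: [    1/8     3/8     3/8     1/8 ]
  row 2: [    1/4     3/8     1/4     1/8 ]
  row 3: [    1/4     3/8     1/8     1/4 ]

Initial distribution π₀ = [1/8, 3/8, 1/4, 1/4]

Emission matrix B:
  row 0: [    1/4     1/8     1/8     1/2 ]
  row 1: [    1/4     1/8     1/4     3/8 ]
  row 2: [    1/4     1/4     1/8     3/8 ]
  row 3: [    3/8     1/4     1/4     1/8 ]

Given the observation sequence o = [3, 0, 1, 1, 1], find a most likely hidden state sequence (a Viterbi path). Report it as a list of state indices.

t=0: δ = [6.250e-02, 1.406e-01, 9.375e-02, 3.125e-02]  (obs o_0=3)
t=1: δ = [5.859e-03, 1.318e-02, 1.318e-02, 8.789e-03]  ψ = [2, 1, 1, 0]  (obs o_1=0)
t=2: δ = [4.120e-04, 6.180e-04, 1.236e-03, 5.493e-04]  ψ = [2, 1, 1, 0]  (obs o_2=1)
t=3: δ = [3.862e-05, 5.794e-05, 7.725e-05, 3.862e-05]  ψ = [2, 2, 2, 0]  (obs o_3=1)
t=4: δ = [2.414e-06, 3.621e-06, 5.431e-06, 3.621e-06]  ψ = [2, 2, 1, 0]  (obs o_4=1)
backtrack: best end state = 2; path = [1, 1, 2, 1, 2]

path = [1, 1, 2, 1, 2]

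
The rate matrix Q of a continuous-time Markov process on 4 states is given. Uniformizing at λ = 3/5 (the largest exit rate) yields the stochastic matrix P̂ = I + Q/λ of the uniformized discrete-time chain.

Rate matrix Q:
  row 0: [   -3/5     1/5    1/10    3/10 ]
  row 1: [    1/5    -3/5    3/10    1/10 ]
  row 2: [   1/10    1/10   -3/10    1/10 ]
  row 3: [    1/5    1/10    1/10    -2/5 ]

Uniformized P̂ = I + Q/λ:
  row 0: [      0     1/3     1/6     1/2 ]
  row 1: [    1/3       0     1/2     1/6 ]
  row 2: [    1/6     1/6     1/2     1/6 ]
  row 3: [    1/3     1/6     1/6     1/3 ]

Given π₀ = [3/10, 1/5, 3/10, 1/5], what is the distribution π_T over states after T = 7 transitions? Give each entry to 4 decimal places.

π = [0.2079, 0.1726, 0.3363, 0.2832]

t=0: π = [0.3000, 0.2000, 0.3000, 0.2000]
t=1: π = [0.1833, 0.1833, 0.3333, 0.3000]
t=2: π = [0.2167, 0.1667, 0.3389, 0.2778]
t=3: π = [0.2046, 0.1750, 0.3352, 0.2852]
t=4: π = [0.2093, 0.1716, 0.3367, 0.2824]
t=5: π = [0.2075, 0.1729, 0.3361, 0.2835]
t=6: π = [0.2082, 0.1724, 0.3364, 0.2831]
t=7: π = [0.2079, 0.1726, 0.3363, 0.2832]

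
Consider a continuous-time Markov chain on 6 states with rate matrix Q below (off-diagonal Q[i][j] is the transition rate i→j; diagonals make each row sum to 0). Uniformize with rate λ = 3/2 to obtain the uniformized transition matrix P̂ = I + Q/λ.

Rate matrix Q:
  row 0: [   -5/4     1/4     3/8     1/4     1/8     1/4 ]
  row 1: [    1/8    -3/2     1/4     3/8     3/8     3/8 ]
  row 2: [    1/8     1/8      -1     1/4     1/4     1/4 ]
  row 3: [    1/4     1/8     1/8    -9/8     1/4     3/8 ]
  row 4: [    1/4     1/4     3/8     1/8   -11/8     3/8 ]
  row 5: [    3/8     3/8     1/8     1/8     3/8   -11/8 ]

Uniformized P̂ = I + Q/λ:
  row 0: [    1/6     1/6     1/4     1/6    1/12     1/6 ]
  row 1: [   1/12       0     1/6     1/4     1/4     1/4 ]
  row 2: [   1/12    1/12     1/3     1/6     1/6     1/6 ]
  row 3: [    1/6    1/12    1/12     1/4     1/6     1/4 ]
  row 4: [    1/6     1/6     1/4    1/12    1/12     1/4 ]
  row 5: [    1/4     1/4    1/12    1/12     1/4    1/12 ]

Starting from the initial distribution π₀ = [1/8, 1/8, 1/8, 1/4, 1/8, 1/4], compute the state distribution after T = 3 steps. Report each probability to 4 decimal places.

π = [0.1555, 0.1310, 0.1964, 0.1615, 0.1667, 0.1889]

t=0: π = [0.1250, 0.1250, 0.1250, 0.2500, 0.1250, 0.2500]
t=1: π = [0.1667, 0.1354, 0.1667, 0.1667, 0.1771, 0.1875]
t=2: π = [0.1571, 0.1319, 0.1936, 0.1615, 0.1649, 0.1910]
t=3: π = [0.1555, 0.1310, 0.1964, 0.1615, 0.1667, 0.1889]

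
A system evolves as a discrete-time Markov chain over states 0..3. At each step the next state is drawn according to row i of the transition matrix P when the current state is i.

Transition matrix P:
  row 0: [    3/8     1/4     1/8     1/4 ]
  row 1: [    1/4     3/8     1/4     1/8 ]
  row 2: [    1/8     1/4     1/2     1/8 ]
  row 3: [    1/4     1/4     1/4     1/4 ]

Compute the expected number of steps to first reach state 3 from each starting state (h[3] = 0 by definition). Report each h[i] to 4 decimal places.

First-step conditioning: h[3] = 0; for i ≠ 3, h[i] = 1 + Σ_k P[i][k]·h[k].
  h[0] = 1 + 3/8·h[0] + 1/4·h[1] + 1/8·h[2]
  h[1] = 1 + 1/4·h[0] + 3/8·h[1] + 1/4·h[2]
  h[2] = 1 + 1/8·h[0] + 1/4·h[1] + 1/2·h[2]
Solving the 3×3 linear system over states ≠ 3 gives exactly h = [280/51, 328/51, 112/17, 0] (h[3] = 0 is the target).

h = [5.4902, 6.4314, 6.5882, 0.0000]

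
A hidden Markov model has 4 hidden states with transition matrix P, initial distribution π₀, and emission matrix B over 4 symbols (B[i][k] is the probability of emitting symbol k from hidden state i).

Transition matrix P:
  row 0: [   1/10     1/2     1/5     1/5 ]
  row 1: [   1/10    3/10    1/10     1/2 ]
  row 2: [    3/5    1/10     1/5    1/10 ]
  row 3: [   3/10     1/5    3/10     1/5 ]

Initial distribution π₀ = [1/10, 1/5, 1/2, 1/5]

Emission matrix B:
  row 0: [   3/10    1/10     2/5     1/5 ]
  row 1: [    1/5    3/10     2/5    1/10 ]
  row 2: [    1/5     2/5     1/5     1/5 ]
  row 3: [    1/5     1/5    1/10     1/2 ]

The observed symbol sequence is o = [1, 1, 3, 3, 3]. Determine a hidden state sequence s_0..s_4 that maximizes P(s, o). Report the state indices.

t=0: δ = [1.000e-02, 6.000e-02, 2.000e-01, 4.000e-02]  (obs o_0=1)
t=1: δ = [1.200e-02, 6.000e-03, 1.600e-02, 6.000e-03]  ψ = [2, 2, 2, 1]  (obs o_1=1)
t=2: δ = [1.920e-03, 6.000e-04, 6.400e-04, 1.500e-03]  ψ = [2, 0, 2, 1]  (obs o_2=3)
t=3: δ = [9.000e-05, 9.600e-05, 9.000e-05, 1.920e-04]  ψ = [3, 0, 3, 0]  (obs o_3=3)
t=4: δ = [1.152e-05, 4.500e-06, 1.152e-05, 2.400e-05]  ψ = [3, 0, 3, 1]  (obs o_4=3)
backtrack: best end state = 3; path = [2, 2, 0, 1, 3]

path = [2, 2, 0, 1, 3]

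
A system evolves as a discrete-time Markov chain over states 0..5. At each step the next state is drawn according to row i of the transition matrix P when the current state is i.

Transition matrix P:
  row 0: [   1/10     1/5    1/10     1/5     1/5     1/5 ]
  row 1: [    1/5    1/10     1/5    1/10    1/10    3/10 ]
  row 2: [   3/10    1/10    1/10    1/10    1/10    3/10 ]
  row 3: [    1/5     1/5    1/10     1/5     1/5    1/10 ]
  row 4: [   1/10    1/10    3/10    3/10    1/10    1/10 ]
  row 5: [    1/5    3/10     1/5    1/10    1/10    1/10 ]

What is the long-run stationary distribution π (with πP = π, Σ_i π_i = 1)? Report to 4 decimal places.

π = [0.1844, 0.1716, 0.1626, 0.1615, 0.1346, 0.1853]

Balance equations π_j = Σ_i π_i·P[i][j]:
  π_0 = 1/10·π_0 + 1/5·π_1 + 3/10·π_2 + 1/5·π_3 + 1/10·π_4 + 1/5·π_5
  π_1 = 1/5·π_0 + 1/10·π_1 + 1/10·π_2 + 1/5·π_3 + 1/10·π_4 + 3/10·π_5
  π_2 = 1/10·π_0 + 1/5·π_1 + 1/10·π_2 + 1/10·π_3 + 3/10·π_4 + 1/5·π_5
  π_3 = 1/5·π_0 + 1/10·π_1 + 1/10·π_2 + 1/5·π_3 + 3/10·π_4 + 1/10·π_5
  π_4 = 1/5·π_0 + 1/10·π_1 + 1/10·π_2 + 1/5·π_3 + 1/10·π_4 + 1/10·π_5
  normalize: π_0 + π_1 + π_2 + π_3 + π_4 + π_5 = 1
Solving the linear system gives exactly π = [125/678, 931/5424, 147/904, 73/452, 365/2712, 335/1808].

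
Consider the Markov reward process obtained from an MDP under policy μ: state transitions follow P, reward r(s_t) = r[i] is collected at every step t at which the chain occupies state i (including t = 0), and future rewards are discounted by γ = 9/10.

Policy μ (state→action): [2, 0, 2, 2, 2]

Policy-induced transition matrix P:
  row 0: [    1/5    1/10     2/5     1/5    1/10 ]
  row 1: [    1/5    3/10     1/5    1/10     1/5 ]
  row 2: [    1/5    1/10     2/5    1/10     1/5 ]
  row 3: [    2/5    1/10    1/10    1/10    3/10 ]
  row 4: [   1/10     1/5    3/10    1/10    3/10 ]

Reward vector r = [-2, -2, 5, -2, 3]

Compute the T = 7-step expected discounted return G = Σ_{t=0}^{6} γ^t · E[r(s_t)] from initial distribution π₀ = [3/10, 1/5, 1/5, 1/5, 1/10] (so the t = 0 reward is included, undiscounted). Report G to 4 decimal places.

t=0: π = [0.3000, 0.2000, 0.2000, 0.2000, 0.1000], E[r] = -0.1000, γ^t·E[r] = -0.100000, running G = -0.100000
t=1: π = [0.2300, 0.1500, 0.2900, 0.1300, 0.2000], E[r] = 1.0300, γ^t·E[r] = 0.927000, running G = 0.827000
t=2: π = [0.2060, 0.1500, 0.3110, 0.1230, 0.2100], E[r] = 1.2270, γ^t·E[r] = 0.993870, running G = 1.820870
t=3: π = [0.2036, 0.1510, 0.3121, 0.1206, 0.2127], E[r] = 1.2482, γ^t·E[r] = 0.909938, running G = 2.730808
t=4: π = [0.2029, 0.1515, 0.3124, 0.1204, 0.2130], E[r] = 1.2513, γ^t·E[r] = 0.820978, running G = 3.551786
t=5: π = [0.2028, 0.1516, 0.3123, 0.1203, 0.2130], E[r] = 1.2513, γ^t·E[r] = 0.738908, running G = 4.290694
t=6: π = [0.2028, 0.1516, 0.3123, 0.1203, 0.2131], E[r] = 1.2513, γ^t·E[r] = 0.665002, running G = 4.955696

G = 4.9557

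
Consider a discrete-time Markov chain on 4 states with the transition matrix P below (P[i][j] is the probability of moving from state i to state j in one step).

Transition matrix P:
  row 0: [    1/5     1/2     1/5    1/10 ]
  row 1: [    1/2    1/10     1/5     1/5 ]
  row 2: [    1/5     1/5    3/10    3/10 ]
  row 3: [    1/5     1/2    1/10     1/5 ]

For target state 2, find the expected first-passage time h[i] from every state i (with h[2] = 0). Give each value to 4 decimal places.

h = [5.4077, 5.4506, 0.0000, 6.0086]

First-step conditioning: h[2] = 0; for i ≠ 2, h[i] = 1 + Σ_k P[i][k]·h[k].
  h[0] = 1 + 1/5·h[0] + 1/2·h[1] + 1/10·h[3]
  h[1] = 1 + 1/2·h[0] + 1/10·h[1] + 1/5·h[3]
  h[3] = 1 + 1/5·h[0] + 1/2·h[1] + 1/5·h[3]
Solving the 3×3 linear system over states ≠ 2 gives exactly h = [1260/233, 1270/233, 0, 1400/233] (h[2] = 0 is the target).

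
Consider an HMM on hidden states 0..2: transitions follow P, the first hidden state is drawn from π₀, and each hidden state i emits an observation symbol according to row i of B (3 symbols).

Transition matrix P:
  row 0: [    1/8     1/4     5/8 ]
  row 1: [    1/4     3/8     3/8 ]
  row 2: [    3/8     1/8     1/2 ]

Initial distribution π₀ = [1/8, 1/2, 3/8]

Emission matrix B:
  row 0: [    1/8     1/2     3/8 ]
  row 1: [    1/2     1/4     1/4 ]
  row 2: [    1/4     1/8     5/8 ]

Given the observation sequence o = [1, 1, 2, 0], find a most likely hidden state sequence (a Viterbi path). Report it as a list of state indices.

t=0: δ = [6.250e-02, 1.250e-01, 4.688e-02]  (obs o_0=1)
t=1: δ = [1.562e-02, 1.172e-02, 5.859e-03]  ψ = [1, 1, 1]  (obs o_1=1)
t=2: δ = [1.099e-03, 1.099e-03, 6.104e-03]  ψ = [1, 1, 0]  (obs o_2=2)
t=3: δ = [2.861e-04, 3.815e-04, 7.629e-04]  ψ = [2, 2, 2]  (obs o_3=0)
backtrack: best end state = 2; path = [1, 0, 2, 2]

path = [1, 0, 2, 2]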